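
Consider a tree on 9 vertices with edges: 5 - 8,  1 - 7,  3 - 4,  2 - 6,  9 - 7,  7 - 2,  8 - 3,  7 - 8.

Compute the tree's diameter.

5

Starting from 4, a farthest node is 6 at distance 5.
One longest path: 4 - 3 - 8 - 7 - 2 - 6.
So the diameter is 5.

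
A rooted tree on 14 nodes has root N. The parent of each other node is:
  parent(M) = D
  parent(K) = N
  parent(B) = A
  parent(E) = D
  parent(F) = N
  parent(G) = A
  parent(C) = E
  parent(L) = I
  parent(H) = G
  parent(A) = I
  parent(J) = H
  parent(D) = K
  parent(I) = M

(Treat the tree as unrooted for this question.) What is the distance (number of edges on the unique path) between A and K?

4

A - I - M - D - K: 4 edges.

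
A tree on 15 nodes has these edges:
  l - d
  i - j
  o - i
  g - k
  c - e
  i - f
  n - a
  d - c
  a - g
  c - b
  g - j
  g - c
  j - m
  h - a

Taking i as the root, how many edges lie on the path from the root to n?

4

i–j–g–a–n — 4 edges.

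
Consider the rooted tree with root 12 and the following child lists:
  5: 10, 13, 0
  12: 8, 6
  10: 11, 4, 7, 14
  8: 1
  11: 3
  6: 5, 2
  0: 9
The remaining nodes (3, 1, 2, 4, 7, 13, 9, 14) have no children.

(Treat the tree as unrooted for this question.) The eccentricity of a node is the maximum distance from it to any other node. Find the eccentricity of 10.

The node farthest from 10 is 1, via 10 – 5 – 6 – 12 – 8 – 1 — 5 edges.

5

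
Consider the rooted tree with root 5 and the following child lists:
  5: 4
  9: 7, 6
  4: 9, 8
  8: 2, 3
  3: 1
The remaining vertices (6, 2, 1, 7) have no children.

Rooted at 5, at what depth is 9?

Climbing from 9 to the root: 9 – 4 – 5. That's 2 steps.

2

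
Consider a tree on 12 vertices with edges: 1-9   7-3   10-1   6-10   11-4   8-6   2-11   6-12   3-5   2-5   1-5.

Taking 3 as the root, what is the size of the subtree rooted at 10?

4

10's subtree: {10, 6, 12, 8}, size 4.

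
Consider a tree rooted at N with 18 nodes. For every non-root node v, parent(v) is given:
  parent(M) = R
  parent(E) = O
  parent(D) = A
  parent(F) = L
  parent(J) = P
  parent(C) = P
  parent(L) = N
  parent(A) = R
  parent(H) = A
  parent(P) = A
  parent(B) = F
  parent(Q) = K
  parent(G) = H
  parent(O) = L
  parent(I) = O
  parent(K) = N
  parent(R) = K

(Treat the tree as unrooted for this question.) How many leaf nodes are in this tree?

9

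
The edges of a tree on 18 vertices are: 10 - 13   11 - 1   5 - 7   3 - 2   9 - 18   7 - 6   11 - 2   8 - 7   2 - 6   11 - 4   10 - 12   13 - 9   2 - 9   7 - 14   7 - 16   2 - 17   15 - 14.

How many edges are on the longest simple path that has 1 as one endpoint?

The node farthest from 1 is 12 (15 also at distance 6), via 1-11-2-9-13-10-12 — 6 edges.

6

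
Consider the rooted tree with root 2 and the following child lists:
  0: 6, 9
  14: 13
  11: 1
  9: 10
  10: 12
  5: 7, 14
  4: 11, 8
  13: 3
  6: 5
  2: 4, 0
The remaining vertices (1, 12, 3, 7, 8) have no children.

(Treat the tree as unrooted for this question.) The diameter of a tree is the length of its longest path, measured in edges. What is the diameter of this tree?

9

Starting from 3, a farthest node is 1 at distance 9.
One longest path: 3-13-14-5-6-0-2-4-11-1.
So the diameter is 9.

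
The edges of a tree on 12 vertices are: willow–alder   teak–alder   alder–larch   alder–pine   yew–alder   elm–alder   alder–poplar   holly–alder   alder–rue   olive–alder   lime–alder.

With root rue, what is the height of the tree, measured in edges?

2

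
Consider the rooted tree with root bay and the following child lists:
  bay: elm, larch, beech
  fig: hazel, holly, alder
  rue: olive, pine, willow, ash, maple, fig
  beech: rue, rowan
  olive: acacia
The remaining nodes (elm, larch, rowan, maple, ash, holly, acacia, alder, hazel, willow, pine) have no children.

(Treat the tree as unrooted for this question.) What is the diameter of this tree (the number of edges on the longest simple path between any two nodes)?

5

A longest path is elm–bay–beech–rue–olive–acacia, with 5 edges.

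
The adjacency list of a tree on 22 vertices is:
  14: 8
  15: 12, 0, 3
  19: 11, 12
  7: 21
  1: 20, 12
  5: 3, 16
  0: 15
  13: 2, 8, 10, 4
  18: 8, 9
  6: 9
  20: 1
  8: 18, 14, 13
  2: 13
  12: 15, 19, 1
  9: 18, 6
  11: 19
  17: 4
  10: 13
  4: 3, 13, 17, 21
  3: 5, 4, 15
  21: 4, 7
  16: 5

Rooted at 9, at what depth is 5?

6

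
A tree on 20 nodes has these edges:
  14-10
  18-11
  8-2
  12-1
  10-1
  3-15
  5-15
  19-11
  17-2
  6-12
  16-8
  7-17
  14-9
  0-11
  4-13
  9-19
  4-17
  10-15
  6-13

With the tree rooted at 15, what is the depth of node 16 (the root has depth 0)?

Climbing from 16 to the root: 16 – 8 – 2 – 17 – 4 – 13 – 6 – 12 – 1 – 10 – 15. That's 10 steps.

10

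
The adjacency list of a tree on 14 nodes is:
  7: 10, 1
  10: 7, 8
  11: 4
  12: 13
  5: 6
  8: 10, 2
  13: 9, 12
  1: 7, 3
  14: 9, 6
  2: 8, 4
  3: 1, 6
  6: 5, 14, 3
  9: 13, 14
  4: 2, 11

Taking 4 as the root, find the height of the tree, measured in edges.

The longest root-to-leaf path is 4–2–8–10–7–1–3–6–14–9–13–12 (11 edges).

11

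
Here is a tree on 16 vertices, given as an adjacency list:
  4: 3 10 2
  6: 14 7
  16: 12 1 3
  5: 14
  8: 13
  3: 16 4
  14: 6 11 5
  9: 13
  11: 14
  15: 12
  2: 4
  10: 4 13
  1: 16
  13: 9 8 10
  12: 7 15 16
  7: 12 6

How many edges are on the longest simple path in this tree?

10

A longest path is 5 - 14 - 6 - 7 - 12 - 16 - 3 - 4 - 10 - 13 - 9, with 10 edges.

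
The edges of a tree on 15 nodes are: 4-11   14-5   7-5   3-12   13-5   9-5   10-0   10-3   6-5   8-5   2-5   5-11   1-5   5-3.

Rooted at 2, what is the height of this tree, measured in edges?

The longest root-to-leaf path is 2-5-3-10-0 (4 edges).

4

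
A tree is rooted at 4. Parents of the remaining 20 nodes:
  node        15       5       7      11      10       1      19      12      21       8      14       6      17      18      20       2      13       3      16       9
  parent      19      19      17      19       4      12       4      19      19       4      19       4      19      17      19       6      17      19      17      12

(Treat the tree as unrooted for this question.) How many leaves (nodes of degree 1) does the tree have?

Degree-1 nodes: 1, 2, 3, 5, 7, 8, 9, 10, 11, 13, 14, 15, 16, 18, 20, 21 — 16 of them.

16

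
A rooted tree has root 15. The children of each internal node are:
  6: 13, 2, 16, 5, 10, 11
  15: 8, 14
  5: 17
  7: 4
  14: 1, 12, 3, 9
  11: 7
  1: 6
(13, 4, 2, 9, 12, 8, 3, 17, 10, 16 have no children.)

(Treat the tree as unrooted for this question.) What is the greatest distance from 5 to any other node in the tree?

5

The node farthest from 5 is 8, via 5 – 6 – 1 – 14 – 15 – 8 — 5 edges.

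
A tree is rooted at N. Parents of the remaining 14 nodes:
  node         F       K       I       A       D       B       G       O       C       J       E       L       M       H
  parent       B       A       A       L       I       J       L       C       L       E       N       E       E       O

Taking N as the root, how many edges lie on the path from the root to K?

4

N – E – L – A – K — 4 edges.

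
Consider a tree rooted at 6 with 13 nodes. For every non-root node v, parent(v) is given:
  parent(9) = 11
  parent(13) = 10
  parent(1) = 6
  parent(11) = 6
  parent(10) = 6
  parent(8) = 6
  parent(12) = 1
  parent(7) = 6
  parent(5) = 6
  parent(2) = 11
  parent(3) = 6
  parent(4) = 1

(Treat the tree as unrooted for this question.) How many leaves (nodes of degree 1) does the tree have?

9

The leaves are 2, 3, 4, 5, 7, 8, 9, 12, 13.
That is 9 leaves.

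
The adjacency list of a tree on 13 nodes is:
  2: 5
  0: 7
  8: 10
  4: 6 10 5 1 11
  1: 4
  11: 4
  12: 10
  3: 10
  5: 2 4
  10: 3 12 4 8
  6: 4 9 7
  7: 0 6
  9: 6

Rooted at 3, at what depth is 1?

Climbing from 1 to the root: 1 → 4 → 10 → 3. That's 3 steps.

3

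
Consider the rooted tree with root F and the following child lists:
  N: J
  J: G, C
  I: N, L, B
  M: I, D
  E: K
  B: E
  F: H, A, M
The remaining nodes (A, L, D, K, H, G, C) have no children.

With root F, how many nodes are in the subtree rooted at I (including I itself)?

The subtree rooted at I contains: I, B, N, L, E, J, K, G, C — 9 nodes.

9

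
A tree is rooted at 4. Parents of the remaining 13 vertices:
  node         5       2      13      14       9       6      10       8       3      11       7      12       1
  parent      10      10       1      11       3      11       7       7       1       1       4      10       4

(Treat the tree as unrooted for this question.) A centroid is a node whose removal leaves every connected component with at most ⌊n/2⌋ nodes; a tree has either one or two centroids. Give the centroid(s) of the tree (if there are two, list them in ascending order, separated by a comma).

1, 4

If 1 is removed the pieces have sizes 7, 3, 2, 1, all ≤ ⌊14/2⌋ = 7.
4 is adjacent to 1 and is also a centroid (the largest component after removing it is likewise 7).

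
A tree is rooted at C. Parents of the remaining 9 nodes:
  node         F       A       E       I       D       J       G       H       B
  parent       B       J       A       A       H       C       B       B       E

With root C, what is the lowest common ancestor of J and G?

J

J's ancestor chain is J, C and G's is G, B, E, A, J, C; they first meet at J.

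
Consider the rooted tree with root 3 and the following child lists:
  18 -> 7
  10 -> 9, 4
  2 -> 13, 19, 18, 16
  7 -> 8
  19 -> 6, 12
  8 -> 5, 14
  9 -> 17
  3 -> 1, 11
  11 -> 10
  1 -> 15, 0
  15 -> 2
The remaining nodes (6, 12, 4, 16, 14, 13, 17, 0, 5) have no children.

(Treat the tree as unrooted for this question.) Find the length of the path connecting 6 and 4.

8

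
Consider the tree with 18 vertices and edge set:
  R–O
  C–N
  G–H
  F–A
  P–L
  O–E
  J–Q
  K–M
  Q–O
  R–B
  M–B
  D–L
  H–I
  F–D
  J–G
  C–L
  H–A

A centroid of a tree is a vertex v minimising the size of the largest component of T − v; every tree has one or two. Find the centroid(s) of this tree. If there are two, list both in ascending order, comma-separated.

Removing H splits the tree into components of sizes 9, 7, 1; the largest is 9 ≤ ⌊18/2⌋ = 9.
G is adjacent to H and is also a centroid (the largest component after removing it is likewise 9).

G, H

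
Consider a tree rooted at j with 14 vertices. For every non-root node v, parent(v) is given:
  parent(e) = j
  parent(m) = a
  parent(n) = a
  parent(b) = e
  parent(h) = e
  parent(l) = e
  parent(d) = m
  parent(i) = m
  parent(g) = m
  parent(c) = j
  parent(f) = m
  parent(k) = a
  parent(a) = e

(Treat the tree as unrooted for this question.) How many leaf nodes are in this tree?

10

The leaves are b, c, d, f, g, h, i, k, l, n.
That is 10 leaves.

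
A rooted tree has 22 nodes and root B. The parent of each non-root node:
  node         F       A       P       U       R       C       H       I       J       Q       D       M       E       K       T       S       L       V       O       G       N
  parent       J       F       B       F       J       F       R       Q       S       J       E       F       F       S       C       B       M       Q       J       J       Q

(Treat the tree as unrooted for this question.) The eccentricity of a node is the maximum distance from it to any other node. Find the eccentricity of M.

5

A farthest node from M is P.
The path M-F-J-S-B-P has 5 edges.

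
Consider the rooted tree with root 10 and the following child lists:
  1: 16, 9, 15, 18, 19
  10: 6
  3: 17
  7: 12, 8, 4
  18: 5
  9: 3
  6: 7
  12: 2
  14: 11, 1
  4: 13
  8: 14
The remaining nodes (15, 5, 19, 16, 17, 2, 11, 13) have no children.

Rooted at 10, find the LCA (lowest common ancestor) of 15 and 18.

15's ancestor chain is 15, 1, 14, 8, 7, 6, 10 and 18's is 18, 1, 14, 8, 7, 6, 10; they first meet at 1.

1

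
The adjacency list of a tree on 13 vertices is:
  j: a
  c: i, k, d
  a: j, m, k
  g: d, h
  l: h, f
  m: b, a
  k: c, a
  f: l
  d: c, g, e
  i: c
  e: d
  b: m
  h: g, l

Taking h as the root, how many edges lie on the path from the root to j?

6

h → g → d → c → k → a → j — 6 edges.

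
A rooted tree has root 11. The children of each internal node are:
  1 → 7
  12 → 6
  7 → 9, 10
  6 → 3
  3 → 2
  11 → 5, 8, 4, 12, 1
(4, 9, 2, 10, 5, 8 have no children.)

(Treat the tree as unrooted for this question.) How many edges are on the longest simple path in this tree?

7

A longest path is 2–3–6–12–11–1–7–10, with 7 edges.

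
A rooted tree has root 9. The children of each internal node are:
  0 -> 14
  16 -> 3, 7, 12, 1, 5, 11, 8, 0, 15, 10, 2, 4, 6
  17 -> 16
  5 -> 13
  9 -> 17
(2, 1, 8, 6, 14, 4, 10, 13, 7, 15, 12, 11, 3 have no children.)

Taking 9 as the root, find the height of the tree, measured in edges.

4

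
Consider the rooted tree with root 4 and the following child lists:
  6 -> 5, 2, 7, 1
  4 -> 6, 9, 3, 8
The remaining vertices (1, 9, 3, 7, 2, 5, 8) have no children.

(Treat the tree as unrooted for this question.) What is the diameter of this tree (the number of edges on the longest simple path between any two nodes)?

A longest path is 8-4-6-1, with 3 edges.

3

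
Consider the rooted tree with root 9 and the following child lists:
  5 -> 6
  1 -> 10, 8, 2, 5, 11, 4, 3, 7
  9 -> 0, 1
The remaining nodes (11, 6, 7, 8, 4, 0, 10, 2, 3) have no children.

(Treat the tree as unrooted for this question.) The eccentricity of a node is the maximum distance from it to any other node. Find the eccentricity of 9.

A farthest node from 9 is 6.
The path 9 – 1 – 5 – 6 has 3 edges.

3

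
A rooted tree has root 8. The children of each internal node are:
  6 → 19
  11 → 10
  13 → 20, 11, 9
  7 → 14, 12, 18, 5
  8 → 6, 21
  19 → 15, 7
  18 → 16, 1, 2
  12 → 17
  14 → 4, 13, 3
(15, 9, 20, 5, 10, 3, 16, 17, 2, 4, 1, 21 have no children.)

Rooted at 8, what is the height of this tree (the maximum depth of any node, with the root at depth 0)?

7

A deepest node is 10, reached by 8-6-19-7-14-13-11-10.
That path has 7 edges, so the height is 7.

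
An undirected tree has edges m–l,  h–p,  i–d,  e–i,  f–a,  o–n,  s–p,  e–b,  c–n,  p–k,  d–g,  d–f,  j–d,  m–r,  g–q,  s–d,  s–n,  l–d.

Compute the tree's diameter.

Starting from r, a farthest node is k at distance 6.
One longest path: r - m - l - d - s - p - k.
So the diameter is 6.

6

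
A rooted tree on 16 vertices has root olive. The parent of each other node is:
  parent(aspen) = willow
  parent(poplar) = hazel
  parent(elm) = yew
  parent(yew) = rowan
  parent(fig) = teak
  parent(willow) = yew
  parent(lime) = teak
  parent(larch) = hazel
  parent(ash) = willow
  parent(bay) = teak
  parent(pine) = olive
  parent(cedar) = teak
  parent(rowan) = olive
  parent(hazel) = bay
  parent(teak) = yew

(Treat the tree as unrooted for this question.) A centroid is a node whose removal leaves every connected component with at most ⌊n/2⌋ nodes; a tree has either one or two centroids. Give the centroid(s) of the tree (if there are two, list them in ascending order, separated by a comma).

If yew is removed the pieces have sizes 8, 3, 3, 1, all ≤ ⌊16/2⌋ = 8.
teak is adjacent to yew and is also a centroid (the largest component after removing it is likewise 8).

teak, yew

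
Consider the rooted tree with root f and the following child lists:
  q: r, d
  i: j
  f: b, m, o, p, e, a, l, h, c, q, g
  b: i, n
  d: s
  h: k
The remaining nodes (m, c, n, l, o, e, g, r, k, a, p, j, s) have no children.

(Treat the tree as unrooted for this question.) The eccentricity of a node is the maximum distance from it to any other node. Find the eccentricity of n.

5

The node farthest from n is s, via n–b–f–q–d–s — 5 edges.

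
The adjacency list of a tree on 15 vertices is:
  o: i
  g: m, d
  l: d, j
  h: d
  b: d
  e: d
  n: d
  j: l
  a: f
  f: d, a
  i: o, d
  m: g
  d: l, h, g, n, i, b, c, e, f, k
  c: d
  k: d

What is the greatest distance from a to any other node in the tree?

Distances from a peak at 4, attained at m (j, o also at distance 4).
a–f–d–g–m

4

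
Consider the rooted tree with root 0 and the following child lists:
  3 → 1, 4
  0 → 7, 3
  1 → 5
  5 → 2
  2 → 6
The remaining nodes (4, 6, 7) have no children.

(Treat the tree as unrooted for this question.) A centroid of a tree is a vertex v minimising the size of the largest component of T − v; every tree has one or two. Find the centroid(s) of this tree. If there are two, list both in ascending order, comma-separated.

Delete 3: the remaining components have sizes 4, 2, 1. Max 4 ≤ 4, so 3 is a centroid.
1 is adjacent to 3 and is also a centroid (the largest component after removing it is likewise 4).

1, 3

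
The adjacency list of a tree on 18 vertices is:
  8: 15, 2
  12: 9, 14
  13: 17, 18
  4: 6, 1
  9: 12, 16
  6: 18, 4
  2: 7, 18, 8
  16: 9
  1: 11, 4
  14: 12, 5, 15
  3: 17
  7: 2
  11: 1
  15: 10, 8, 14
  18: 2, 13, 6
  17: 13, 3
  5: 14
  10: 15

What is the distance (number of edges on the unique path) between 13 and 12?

6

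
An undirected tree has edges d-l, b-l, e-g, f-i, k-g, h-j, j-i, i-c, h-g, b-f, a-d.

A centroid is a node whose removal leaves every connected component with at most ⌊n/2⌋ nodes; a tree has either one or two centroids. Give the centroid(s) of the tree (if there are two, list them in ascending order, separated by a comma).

i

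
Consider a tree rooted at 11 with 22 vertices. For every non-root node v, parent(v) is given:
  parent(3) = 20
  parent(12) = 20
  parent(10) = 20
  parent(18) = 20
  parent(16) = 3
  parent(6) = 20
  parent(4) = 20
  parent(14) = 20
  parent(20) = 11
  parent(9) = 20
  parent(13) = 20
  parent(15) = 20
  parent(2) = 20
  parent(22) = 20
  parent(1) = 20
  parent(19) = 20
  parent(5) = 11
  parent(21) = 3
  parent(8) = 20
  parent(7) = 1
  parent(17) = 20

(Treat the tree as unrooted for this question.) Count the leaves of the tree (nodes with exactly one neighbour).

Degree-1 nodes: 2, 4, 5, 6, 7, 8, 9, 10, 12, 13, 14, 15, 16, 17, 18, 19, 21, 22 — 18 of them.

18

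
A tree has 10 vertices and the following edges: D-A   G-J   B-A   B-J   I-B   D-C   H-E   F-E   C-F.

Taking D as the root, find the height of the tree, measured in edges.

4

The longest root-to-leaf path is D → C → F → E → H (4 edges).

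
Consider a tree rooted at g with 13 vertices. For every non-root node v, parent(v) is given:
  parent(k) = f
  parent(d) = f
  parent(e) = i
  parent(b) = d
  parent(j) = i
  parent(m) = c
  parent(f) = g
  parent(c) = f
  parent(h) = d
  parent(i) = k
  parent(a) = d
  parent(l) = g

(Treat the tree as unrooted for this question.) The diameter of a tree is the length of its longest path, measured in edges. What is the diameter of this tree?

5

BFS from j reaches l last, at distance 5; BFS from l confirms no node is farther.
Path: j-i-k-f-g-l.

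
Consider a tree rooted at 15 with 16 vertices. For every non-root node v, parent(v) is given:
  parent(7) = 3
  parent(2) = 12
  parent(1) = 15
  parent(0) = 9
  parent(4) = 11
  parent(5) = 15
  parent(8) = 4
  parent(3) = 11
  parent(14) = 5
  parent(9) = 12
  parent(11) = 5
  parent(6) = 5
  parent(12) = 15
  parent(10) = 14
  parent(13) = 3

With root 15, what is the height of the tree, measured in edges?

4

The longest root-to-leaf path is 15 – 5 – 11 – 3 – 7 (4 edges).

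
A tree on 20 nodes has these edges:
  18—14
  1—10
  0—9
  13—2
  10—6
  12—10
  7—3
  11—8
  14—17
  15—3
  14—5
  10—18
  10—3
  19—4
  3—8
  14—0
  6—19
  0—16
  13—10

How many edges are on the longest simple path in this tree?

7

Starting from 16, a farthest node is 11 at distance 7.
One longest path: 16 - 0 - 14 - 18 - 10 - 3 - 8 - 11.
So the diameter is 7.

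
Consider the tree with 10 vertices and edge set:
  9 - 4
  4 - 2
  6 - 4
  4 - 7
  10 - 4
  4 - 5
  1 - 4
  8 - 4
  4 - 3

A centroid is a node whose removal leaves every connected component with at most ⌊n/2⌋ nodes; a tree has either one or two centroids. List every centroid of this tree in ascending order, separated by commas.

Removing 4 splits the tree into components of sizes 1, 1, 1, 1, 1, 1, 1, 1, 1; the largest is 1 ≤ ⌊10/2⌋ = 5.
Every other node leaves some component of size > 5, so the centroid is unique.

4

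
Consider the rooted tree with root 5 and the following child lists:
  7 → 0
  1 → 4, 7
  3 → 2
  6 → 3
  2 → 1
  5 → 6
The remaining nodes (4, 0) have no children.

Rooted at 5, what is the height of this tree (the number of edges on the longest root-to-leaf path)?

A deepest node is 0, reached by 5–6–3–2–1–7–0.
That path has 6 edges, so the height is 6.

6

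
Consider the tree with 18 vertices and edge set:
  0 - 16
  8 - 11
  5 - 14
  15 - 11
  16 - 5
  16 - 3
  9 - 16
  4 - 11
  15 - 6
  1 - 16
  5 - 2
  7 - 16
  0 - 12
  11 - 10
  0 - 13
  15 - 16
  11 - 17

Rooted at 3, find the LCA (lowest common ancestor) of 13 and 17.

16

Path 13→root: 13 0 16 3; path 17→root: 17 11 15 16 3.
First common node: 16.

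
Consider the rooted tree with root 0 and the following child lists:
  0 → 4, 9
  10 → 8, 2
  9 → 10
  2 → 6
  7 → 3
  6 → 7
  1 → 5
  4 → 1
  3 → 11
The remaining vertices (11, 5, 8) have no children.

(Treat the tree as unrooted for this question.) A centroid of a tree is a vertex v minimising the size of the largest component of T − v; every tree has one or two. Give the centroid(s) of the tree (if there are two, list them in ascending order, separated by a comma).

Delete 10: the remaining components have sizes 5, 5, 1. Max 5 ≤ 6, so 10 is a centroid.
Every other node leaves some component of size > 6, so the centroid is unique.

10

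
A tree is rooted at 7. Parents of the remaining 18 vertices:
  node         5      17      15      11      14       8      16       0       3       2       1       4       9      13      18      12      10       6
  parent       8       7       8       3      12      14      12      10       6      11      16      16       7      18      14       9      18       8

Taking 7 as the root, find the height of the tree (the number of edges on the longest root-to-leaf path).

2 sits deepest: 7 → 9 → 12 → 14 → 8 → 6 → 3 → 11 → 2 — 8 edges from the root.

8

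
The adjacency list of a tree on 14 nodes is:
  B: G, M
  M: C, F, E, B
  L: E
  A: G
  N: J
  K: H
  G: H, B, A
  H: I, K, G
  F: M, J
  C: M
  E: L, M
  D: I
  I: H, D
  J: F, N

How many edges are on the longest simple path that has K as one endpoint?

7

Distances from K peak at 7, attained at N.
K–H–G–B–M–F–J–N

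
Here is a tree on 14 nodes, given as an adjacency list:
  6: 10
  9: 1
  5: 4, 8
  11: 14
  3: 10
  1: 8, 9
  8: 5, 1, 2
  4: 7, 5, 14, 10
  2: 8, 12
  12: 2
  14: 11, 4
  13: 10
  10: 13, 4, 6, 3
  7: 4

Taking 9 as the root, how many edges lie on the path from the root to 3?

6

Climbing from 3 to the root: 3 – 10 – 4 – 5 – 8 – 1 – 9. That's 6 steps.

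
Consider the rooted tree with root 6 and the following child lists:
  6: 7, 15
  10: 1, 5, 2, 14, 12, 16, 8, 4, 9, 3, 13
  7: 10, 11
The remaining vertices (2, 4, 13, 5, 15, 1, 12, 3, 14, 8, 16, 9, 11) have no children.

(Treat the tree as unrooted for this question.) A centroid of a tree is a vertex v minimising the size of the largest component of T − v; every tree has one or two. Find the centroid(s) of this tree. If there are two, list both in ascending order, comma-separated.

Delete 10: the remaining components have sizes 4, 1, 1, 1, 1, 1, 1, 1, 1, 1, 1, 1. Max 4 ≤ 8, so 10 is a centroid.
No neighbour of 10 does as well, so 10 is the unique centroid.

10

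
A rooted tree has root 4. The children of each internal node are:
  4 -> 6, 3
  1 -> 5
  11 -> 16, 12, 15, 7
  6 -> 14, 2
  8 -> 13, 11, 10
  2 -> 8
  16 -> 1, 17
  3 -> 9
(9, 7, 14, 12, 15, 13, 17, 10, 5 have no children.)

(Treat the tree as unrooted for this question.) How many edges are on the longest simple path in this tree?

9

BFS from 9 reaches 5 last, at distance 9; BFS from 5 confirms no node is farther.
Path: 9 - 3 - 4 - 6 - 2 - 8 - 11 - 16 - 1 - 5.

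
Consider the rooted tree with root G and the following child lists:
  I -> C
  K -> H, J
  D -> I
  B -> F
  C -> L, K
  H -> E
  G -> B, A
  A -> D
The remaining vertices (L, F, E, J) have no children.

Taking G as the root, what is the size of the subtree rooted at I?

7

The subtree rooted at I contains: I, C, L, K, J, H, E — 7 nodes.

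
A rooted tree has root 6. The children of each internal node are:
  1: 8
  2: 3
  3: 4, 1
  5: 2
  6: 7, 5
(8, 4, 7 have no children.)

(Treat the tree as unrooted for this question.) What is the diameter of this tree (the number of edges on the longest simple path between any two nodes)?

A longest path is 8 - 1 - 3 - 2 - 5 - 6 - 7, with 6 edges.

6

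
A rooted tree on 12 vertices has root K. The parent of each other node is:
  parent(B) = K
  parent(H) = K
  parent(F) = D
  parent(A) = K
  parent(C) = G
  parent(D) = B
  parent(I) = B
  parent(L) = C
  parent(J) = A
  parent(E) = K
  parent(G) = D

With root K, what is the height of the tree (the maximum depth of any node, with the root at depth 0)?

L sits deepest: K–B–D–G–C–L — 5 edges from the root.

5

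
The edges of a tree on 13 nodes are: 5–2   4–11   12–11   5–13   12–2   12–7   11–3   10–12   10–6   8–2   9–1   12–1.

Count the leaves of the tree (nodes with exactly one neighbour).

7

Exactly 7 nodes have a single neighbour: 3, 4, 6, 7, 8, 9, 13.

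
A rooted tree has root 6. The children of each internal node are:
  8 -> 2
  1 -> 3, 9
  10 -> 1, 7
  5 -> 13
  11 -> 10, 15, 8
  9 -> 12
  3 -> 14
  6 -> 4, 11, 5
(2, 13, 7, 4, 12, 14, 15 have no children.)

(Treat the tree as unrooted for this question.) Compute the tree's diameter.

7

A longest path is 14 - 3 - 1 - 10 - 11 - 6 - 5 - 13, with 7 edges.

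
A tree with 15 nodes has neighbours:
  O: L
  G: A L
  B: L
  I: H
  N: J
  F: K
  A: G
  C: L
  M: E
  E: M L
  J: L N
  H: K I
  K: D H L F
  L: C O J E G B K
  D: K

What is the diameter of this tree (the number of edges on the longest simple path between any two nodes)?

A longest path is N-J-L-K-H-I, with 5 edges.

5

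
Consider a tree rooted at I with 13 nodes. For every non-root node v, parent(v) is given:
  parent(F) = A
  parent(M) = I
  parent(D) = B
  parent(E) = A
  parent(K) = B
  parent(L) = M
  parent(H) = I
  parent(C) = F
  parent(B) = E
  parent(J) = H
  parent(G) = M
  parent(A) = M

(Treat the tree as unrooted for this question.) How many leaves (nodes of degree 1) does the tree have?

Degree-1 nodes: C, D, G, J, K, L — 6 of them.

6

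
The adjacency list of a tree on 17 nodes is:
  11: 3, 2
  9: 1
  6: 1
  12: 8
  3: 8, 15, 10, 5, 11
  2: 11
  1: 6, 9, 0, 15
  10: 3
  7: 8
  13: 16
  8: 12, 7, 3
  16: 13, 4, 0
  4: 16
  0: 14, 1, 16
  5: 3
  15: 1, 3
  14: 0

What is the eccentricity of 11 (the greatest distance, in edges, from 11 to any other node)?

6

Distances from 11 peak at 6, attained at 4 (13 also at distance 6).
11-3-15-1-0-16-4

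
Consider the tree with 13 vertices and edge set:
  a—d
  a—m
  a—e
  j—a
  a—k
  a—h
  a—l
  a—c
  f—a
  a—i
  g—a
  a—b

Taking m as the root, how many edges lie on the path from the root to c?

Climbing from c to the root: c–a–m. That's 2 steps.

2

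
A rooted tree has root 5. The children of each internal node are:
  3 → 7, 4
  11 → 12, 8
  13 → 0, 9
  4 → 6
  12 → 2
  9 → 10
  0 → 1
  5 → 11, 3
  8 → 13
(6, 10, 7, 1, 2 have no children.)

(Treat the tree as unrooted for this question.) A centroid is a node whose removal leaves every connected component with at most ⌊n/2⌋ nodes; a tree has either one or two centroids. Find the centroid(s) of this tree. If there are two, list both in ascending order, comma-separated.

Delete 11: the remaining components have sizes 6, 5, 2. Max 6 ≤ 7, so 11 is a centroid.
No neighbour of 11 does as well, so 11 is the unique centroid.

11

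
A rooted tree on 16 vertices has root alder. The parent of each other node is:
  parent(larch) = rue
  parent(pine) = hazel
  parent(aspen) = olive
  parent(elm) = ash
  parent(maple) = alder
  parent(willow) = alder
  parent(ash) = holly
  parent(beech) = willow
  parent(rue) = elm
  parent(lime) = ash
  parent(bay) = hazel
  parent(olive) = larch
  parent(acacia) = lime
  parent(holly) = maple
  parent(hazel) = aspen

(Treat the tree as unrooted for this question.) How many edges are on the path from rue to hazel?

4

rue - larch - olive - aspen - hazel: 4 edges.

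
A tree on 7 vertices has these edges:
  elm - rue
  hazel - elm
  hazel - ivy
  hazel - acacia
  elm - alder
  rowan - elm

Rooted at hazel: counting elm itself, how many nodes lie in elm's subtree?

elm's subtree: {elm, rowan, rue, alder}, size 4.

4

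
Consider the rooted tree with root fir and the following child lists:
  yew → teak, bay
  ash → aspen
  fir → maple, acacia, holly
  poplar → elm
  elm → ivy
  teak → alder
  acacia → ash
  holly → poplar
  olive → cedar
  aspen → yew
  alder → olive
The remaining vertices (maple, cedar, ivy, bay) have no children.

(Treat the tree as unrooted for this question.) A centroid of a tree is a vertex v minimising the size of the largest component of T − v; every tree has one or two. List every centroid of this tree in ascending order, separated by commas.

Delete ash: the remaining components have sizes 7, 7. Max 7 ≤ 7, so ash is a centroid.
Every other node leaves some component of size > 7, so the centroid is unique.

ash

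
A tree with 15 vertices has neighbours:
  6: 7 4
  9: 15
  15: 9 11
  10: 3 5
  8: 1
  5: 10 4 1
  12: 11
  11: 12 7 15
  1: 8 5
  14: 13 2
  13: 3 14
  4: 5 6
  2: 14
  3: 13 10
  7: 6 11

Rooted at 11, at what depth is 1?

5

Climbing from 1 to the root: 1–5–4–6–7–11. That's 5 steps.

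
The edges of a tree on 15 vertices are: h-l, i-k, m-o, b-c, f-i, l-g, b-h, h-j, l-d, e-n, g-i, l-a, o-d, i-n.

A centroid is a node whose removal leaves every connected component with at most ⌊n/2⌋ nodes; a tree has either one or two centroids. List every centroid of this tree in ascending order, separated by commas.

Delete l: the remaining components have sizes 6, 4, 3, 1. Max 6 ≤ 7, so l is a centroid.
No neighbour of l does as well, so l is the unique centroid.

l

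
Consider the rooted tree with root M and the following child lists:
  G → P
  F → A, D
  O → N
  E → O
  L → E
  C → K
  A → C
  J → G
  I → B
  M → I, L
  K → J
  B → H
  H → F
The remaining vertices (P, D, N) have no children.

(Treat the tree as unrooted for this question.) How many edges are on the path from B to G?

The path is B – H – F – A – C – K – J – G, which has 7 edges.

7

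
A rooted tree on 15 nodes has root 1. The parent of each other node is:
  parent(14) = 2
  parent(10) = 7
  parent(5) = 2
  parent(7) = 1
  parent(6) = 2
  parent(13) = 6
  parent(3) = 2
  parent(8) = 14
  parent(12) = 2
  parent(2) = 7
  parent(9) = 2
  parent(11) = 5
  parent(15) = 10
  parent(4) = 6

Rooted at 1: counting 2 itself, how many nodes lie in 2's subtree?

The subtree rooted at 2 contains: 2, 5, 6, 14, 3, 12, 9, 11, 13, 4, 8 — 11 nodes.

11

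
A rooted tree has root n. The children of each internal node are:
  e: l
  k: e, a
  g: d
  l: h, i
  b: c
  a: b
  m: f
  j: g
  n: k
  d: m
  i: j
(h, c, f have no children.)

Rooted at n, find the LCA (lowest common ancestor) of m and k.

m's ancestor chain is m, d, g, j, i, l, e, k, n and k's is k, n; they first meet at k.

k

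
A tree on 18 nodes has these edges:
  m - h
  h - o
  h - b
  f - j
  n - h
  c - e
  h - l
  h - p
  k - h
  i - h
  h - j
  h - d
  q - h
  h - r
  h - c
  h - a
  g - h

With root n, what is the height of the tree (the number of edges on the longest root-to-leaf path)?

f sits deepest: n-h-j-f — 3 edges from the root.

3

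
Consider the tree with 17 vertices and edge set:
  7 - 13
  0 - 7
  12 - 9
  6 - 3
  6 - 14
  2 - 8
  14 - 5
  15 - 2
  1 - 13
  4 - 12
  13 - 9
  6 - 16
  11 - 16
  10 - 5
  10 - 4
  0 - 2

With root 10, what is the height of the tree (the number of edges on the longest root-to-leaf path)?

8

A deepest node is 15, reached by 10 → 4 → 12 → 9 → 13 → 7 → 0 → 2 → 15.
That path has 8 edges, so the height is 8.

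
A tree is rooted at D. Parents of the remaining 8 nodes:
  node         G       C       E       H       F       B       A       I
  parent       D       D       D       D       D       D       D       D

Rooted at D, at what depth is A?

Climbing from A to the root: A – D. That's 1 steps.

1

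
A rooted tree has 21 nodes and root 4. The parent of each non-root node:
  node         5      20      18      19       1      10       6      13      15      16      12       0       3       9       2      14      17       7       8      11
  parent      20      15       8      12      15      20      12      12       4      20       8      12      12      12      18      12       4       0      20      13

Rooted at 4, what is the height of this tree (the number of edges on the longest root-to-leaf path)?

A deepest node is 11, reached by 4 – 15 – 20 – 8 – 12 – 13 – 11.
That path has 6 edges, so the height is 6.

6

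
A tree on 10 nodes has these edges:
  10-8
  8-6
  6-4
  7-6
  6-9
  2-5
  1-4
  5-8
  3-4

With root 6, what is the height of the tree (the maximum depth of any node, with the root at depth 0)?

A deepest node is 2, reached by 6 – 8 – 5 – 2.
That path has 3 edges, so the height is 3.

3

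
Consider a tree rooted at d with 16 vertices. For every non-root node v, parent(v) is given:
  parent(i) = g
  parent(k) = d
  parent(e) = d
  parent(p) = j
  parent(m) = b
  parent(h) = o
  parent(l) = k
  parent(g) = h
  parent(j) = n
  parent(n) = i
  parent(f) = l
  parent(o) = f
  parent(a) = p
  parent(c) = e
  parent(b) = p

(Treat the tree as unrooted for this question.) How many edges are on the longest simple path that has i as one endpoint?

The node farthest from i is c, via i – g – h – o – f – l – k – d – e – c — 9 edges.

9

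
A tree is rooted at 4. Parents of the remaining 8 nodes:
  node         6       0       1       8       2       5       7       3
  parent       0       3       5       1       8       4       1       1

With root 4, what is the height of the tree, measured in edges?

5

A deepest node is 6, reached by 4 – 5 – 1 – 3 – 0 – 6.
That path has 5 edges, so the height is 5.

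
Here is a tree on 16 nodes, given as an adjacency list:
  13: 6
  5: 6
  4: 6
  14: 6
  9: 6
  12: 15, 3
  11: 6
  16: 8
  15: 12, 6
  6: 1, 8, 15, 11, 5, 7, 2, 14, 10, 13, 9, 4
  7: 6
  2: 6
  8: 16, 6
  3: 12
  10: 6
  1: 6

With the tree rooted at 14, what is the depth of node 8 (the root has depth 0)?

2

Climbing from 8 to the root: 8 → 6 → 14. That's 2 steps.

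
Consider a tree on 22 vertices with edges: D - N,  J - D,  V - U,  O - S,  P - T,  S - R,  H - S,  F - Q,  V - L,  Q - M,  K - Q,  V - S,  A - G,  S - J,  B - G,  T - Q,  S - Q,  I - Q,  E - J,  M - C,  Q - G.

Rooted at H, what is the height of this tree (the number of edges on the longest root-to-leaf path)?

The longest root-to-leaf path is H → S → J → D → N (4 edges).

4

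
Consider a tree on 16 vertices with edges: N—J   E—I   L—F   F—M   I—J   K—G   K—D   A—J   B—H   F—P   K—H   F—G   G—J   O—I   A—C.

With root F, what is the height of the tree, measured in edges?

4

O sits deepest: F → G → J → I → O — 4 edges from the root.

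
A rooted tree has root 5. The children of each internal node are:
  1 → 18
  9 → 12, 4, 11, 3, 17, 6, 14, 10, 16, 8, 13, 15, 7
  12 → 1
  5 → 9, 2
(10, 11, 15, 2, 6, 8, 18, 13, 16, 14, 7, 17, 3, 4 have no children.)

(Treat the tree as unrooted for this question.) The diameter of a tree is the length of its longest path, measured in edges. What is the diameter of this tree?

BFS from 18 reaches 2 last, at distance 5; BFS from 2 confirms no node is farther.
Path: 18 – 1 – 12 – 9 – 5 – 2.

5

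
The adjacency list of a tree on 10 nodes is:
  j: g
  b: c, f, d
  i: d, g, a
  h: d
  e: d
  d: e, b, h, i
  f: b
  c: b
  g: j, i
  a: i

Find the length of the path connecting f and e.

f - b - d - e: 3 edges.

3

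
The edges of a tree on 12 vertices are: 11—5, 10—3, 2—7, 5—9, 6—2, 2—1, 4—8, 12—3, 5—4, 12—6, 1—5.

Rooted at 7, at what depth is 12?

3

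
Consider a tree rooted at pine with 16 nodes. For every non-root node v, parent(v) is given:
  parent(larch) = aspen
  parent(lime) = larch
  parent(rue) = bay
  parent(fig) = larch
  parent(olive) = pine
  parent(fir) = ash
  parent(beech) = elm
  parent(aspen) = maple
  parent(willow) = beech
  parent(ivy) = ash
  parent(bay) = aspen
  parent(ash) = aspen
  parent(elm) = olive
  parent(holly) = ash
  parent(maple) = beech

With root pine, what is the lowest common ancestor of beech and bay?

beech

Ancestors of beech (toward the root): beech, elm, olive, pine.
Ancestors of bay: bay, aspen, maple, beech, elm, olive, pine.
The deepest node appearing in both lists is beech.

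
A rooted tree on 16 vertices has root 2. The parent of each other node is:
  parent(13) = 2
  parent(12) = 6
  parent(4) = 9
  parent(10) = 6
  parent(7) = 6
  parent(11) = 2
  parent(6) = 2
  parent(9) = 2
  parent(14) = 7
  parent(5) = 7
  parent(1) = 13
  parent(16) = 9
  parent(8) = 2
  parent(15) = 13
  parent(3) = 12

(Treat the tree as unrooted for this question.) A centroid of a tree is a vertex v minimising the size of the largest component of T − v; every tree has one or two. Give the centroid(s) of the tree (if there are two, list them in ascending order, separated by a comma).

If 2 is removed the pieces have sizes 7, 3, 3, 1, 1, all ≤ ⌊16/2⌋ = 8.
Every other node leaves some component of size > 8, so the centroid is unique.

2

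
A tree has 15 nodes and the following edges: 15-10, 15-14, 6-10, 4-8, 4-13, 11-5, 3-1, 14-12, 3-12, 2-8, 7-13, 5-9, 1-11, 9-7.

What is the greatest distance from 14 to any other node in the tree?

The node farthest from 14 is 2, via 14-12-3-1-11-5-9-7-13-4-8-2 — 11 edges.

11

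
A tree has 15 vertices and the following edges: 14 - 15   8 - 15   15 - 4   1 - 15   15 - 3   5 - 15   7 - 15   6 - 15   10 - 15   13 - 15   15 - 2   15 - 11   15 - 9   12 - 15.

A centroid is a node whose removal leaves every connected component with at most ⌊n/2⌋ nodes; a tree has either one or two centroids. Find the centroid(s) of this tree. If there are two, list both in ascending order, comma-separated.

Delete 15: the remaining components have sizes 1, 1, 1, 1, 1, 1, 1, 1, 1, 1, 1, 1, 1, 1. Max 1 ≤ 7, so 15 is a centroid.
No neighbour of 15 does as well, so 15 is the unique centroid.

15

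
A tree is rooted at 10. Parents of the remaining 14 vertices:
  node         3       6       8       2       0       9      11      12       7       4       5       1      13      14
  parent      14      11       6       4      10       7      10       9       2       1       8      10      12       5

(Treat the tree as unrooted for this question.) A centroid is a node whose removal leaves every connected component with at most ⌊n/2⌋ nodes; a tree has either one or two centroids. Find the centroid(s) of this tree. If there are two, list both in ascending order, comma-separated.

Removing 10 splits the tree into components of sizes 7, 6, 1; the largest is 7 ≤ ⌊15/2⌋ = 7.
Every other node leaves some component of size > 7, so the centroid is unique.

10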